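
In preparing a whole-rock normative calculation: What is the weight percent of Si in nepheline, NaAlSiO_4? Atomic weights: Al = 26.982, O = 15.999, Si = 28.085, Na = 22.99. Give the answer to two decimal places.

19.77 weight percent

Formula mass = 1·22.99 + 1·26.982 + 1·28.085 + 4·15.999 = 142.053 g/mol, of which 28.085 g is Si.
So Si makes up 28.085/142.053 = 0.1977 of the mass, i.e. 19.77%.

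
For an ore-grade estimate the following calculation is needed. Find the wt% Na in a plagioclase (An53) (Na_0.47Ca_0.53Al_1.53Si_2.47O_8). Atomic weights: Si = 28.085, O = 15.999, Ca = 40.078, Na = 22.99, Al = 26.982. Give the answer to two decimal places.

3.99 mass %

M(Na_0.47Ca_0.53Al_1.53Si_2.47O_8) = 270.691 g/mol.
Na contributes 0.47 × 22.99 = 10.805 g per mole.
10.805/270.691 = 0.0399 → 3.99%.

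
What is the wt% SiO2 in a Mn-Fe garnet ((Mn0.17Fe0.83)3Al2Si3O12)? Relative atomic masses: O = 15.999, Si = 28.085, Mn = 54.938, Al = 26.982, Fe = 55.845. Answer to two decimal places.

36.25 wt%

Molar mass of (Mn0.17Fe0.83)3Al2Si3O12 = 0.51*54.938 + 2.49*55.845 + 2*26.982 + 3*28.085 + 12*15.999 = 497.279 g/mol.
Each formula unit contains 3 Si, equivalent to 3/1 = 3.0000 mol SiO2.
M(SiO2) = 1×28.085 + 2×15.999 = 60.083 g/mol.
Mass of SiO2 per formula unit = 3.0000 × 60.083 = 180.249 g.
SiO2 wt% = 180.249 / 497.279 × 100 = 36.25%.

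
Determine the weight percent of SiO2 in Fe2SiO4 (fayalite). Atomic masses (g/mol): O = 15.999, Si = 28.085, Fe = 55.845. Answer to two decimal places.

Molar mass of Fe2SiO4 = 2×55.845 + 1×28.085 + 4×15.999 = 203.771 g/mol.
Each formula unit contains 1 Si, equivalent to 1/1 = 1.0000 mol SiO2.
M(SiO2) = 1×28.085 + 2×15.999 = 60.083 g/mol.
Mass of SiO2 per formula unit = 1.0000 × 60.083 = 60.083 g.
SiO2 wt% = 60.083 / 203.771 × 100 = 29.49%.

29.49 wt%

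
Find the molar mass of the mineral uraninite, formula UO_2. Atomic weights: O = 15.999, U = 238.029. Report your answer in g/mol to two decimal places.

M = 1·238.029 + 2·15.999

270.03 g/mol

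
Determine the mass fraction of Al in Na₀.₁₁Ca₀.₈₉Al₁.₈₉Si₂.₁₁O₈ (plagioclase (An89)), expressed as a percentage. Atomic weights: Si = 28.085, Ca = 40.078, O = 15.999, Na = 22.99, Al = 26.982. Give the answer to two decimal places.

18.45 weight percent

Formula mass = 0.11*22.99 + 0.89*40.078 + 1.89*26.982 + 2.11*28.085 + 8*15.999 = 276.446 g/mol, of which 50.996 g is Al.
So Al makes up 50.996/276.446 = 0.1845 of the mass, i.e. 18.45%.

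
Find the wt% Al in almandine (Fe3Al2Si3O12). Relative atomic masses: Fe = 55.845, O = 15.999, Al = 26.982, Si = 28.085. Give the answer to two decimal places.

Molar mass of Fe3Al2Si3O12: 3·55.845 + 2·26.982 + 3·28.085 + 12·15.999 = 497.742 g/mol.
Mass of Al per formula unit: 2 × 26.982 = 53.964 g.
Weight fraction Al = 53.964 / 497.742 = 0.1084.

10.84 mass %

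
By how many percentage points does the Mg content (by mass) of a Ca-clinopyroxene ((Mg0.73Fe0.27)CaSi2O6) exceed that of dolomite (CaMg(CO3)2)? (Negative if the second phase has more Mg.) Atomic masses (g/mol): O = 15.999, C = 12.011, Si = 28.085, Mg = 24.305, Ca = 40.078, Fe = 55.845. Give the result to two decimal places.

M((Mg0.73Fe0.27)CaSi2O6) = 225.063 g/mol, so wt% Mg = 17.743/225.063 × 100 = 7.88%.
M(CaMg(CO3)2) = 184.399 g/mol, so wt% Mg = 24.305/184.399 × 100 = 13.18%.
7.88 − 13.18 = -5.30 pp.

-5.30 percentage points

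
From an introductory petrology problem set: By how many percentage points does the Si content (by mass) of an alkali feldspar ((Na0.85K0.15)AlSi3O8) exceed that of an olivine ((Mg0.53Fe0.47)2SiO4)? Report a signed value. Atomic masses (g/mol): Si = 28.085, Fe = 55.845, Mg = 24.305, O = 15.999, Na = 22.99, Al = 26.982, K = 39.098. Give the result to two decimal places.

15.35 percentage points

Si in (Na0.85K0.15)AlSi3O8: molar mass 264.635 g/mol; 3×28.085 = 84.255 g → 31.84 wt%.
Si in (Mg0.53Fe0.47)2SiO4: molar mass 170.339 g/mol; 1×28.085 = 28.085 g → 16.49 wt%.
Difference = 31.84 − 16.49 = 15.35 percentage points.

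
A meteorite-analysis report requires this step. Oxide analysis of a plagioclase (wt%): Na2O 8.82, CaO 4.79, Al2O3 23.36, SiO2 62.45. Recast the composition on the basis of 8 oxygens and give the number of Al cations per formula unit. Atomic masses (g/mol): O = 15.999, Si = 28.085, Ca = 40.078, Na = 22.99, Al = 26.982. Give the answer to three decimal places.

Na2O (M=61.979): mol = 0.14231; Na = 0.28462, O = 0.14231.
CaO (M=56.077): mol = 0.08542; Ca = 0.08542, O = 0.08542.
Al2O3 (M=101.961): mol = 0.22911; Al = 0.45822, O = 0.68733.
SiO2 (M=60.083): mol = 1.03940; Si = 1.03940, O = 2.07880.
ΣO = 2.99386; factor = 8/ΣO = 2.67214.
Al apfu = 0.45822 × 2.67214 = 1.224.

1.224 Al apfu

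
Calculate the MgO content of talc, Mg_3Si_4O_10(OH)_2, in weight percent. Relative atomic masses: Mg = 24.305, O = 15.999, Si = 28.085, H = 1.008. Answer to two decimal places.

31.88 wt%

M(Mg_3Si_4O_10(OH)_2) = 379.259 g/mol; M(MgO) = 40.304 g/mol.
Moles MgO per formula unit = 3 Mg ÷ 1 = 3.0000.
MgO fraction = (3.0000 × 40.304) / 379.259 = 120.912/379.259 = 0.3188.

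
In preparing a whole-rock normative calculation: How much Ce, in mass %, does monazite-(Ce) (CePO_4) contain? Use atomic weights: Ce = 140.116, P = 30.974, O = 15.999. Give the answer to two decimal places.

59.60 mass %

Molar mass of CePO_4: 1×140.116 + 1×30.974 + 4×15.999 = 235.086 g/mol.
Mass of Ce per formula unit: 1 × 140.116 = 140.116 g.
Weight fraction Ce = 140.116 / 235.086 = 0.5960.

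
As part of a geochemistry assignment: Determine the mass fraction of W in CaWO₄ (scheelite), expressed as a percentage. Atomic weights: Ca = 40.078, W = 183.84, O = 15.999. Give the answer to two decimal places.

Molar mass of CaWO₄: 1·40.078 + 1·183.84 + 4·15.999 = 287.914 g/mol.
Mass of W per formula unit: 1 × 183.84 = 183.840 g.
Weight fraction W = 183.840 / 287.914 = 0.6385.

63.85 weight percent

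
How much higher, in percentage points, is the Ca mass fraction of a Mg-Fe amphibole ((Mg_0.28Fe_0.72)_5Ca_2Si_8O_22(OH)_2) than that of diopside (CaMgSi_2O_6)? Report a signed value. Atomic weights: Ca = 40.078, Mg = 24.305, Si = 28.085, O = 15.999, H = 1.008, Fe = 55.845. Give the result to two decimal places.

-9.85 percentage points

M((Mg_0.28Fe_0.72)_5Ca_2Si_8O_22(OH)_2) = 925.897 g/mol, so wt% Ca = 80.156/925.897 × 100 = 8.66%.
M(CaMgSi_2O_6) = 216.547 g/mol, so wt% Ca = 40.078/216.547 × 100 = 18.51%.
8.66 − 18.51 = -9.85 pp.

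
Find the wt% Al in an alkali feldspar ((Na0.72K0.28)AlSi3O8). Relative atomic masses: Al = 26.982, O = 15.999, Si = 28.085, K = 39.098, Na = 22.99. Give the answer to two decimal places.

M((Na0.72K0.28)AlSi3O8) = 266.729 g/mol.
Al contributes 1 × 26.982 = 26.982 g per mole.
26.982/266.729 = 0.1012 → 10.12%.

10.12 weight percent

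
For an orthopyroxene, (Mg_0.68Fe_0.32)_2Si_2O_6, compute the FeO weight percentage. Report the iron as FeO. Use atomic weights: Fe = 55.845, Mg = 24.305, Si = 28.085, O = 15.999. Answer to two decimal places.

20.81 wt%

Formula mass = 220.960 g/mol.
0.64 Fe → 0.6400 mol FeO per formula unit; M(FeO) = 71.844, so FeO mass = 45.980 g.
45.980/220.960 × 100 = 20.81 wt%.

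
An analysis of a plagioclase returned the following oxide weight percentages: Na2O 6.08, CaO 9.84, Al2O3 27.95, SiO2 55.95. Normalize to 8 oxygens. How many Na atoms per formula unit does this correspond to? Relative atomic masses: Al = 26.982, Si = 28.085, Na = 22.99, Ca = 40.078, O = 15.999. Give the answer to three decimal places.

6.08 wt% Na2O ÷ 61.979 g/mol = 0.09810 mol, giving 0.19620 Na and 0.09810 O.
9.84 wt% CaO ÷ 56.077 g/mol = 0.17547 mol, giving 0.17547 Ca and 0.17547 O.
27.95 wt% Al2O3 ÷ 101.961 g/mol = 0.27412 mol, giving 0.54824 Al and 0.82236 O.
55.95 wt% SiO2 ÷ 60.083 g/mol = 0.93121 mol, giving 0.93121 Si and 1.86242 O.
Oxygen sums to 2.95835; scaling by 8/2.95835 = 2.70421 puts the formula on 8 O.
Na: 0.19620 × 2.70421 = 0.531 atoms per formula unit.

0.531 Na apfu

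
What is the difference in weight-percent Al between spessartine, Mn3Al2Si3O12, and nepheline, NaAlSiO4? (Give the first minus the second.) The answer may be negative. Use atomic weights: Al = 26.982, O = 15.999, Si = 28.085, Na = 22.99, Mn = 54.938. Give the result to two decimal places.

Al in Mn3Al2Si3O12: molar mass 495.021 g/mol; 2×26.982 = 53.964 g → 10.90 wt%.
Al in NaAlSiO4: molar mass 142.053 g/mol; 1×26.982 = 26.982 g → 18.99 wt%.
Difference = 10.90 − 18.99 = -8.09 percentage points.

-8.09 percentage points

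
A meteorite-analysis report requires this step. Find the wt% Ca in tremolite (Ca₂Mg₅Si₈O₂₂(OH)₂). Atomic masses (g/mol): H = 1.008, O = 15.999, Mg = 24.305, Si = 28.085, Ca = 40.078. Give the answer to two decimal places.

M(Ca₂Mg₅Si₈O₂₂(OH)₂) = 812.353 g/mol.
Ca contributes 2 × 40.078 = 80.156 g per mole.
80.156/812.353 = 0.0987 → 9.87%.

9.87 mass %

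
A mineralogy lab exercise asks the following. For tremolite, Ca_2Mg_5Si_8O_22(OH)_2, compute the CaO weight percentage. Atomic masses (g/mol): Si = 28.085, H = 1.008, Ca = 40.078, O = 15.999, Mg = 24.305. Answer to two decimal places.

13.81 wt%

Formula mass = 812.353 g/mol.
2 Ca → 2.0000 mol CaO per formula unit; M(CaO) = 56.077, so CaO mass = 112.154 g.
112.154/812.353 × 100 = 13.81 wt%.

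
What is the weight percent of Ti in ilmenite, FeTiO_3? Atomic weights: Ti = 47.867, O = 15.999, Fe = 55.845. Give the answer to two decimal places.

31.55 mass %

M(FeTiO_3) = 151.709 g/mol.
Ti contributes 1 × 47.867 = 47.867 g per mole.
47.867/151.709 = 0.3155 → 31.55%.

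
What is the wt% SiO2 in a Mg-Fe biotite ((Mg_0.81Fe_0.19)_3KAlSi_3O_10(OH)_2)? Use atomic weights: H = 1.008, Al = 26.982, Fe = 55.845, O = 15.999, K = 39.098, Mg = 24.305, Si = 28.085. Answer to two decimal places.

41.41 wt%

M((Mg_0.81Fe_0.19)_3KAlSi_3O_10(OH)_2) = 435.232 g/mol; M(SiO2) = 60.083 g/mol.
Moles SiO2 per formula unit = 3 Si ÷ 1 = 3.0000.
SiO2 fraction = (3.0000 × 60.083) / 435.232 = 180.249/435.232 = 0.4141.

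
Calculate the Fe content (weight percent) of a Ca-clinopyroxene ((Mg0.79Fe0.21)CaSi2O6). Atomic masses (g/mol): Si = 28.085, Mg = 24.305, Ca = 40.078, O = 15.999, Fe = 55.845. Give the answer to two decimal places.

5.25 weight percent

Molar mass of (Mg0.79Fe0.21)CaSi2O6: 0.79·24.305 + 0.21·55.845 + 1·40.078 + 2·28.085 + 6·15.999 = 223.170 g/mol.
Mass of Fe per formula unit: 0.21 × 55.845 = 11.727 g.
Weight fraction Fe = 11.727 / 223.170 = 0.0525.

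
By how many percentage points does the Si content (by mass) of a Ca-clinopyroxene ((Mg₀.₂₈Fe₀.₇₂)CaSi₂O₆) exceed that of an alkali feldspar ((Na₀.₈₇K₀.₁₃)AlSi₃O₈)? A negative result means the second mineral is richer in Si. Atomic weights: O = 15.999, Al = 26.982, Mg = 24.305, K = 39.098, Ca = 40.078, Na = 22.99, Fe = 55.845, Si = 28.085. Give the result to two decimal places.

-8.40 percentage points

First mineral: 56.170 g Si in 239.256 g formula = 23.48 wt% Si.
Second mineral: 84.255 g Si in 264.313 g formula = 31.88 wt% Si.
23.48% − 31.88% gives a difference of -8.40 percentage points.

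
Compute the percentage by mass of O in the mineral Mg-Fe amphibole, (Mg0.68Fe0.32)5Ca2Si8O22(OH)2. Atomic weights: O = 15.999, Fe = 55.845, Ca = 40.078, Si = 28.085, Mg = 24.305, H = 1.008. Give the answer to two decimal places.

44.50 mass %

Molar mass of (Mg0.68Fe0.32)5Ca2Si8O22(OH)2: 3.40*24.305 + 1.60*55.845 + 2*40.078 + 8*28.085 + 24*15.999 + 2*1.008 = 862.817 g/mol.
Mass of O per formula unit: 24 × 15.999 = 383.976 g.
Weight fraction O = 383.976 / 862.817 = 0.4450.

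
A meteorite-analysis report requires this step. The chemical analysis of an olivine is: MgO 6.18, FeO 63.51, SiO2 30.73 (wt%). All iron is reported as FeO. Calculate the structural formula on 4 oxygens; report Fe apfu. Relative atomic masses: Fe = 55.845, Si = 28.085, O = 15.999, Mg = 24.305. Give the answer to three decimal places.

MgO: 6.18/40.304 = 0.15333 mol → 0.15333 mol Mg, 0.15333 mol O.
FeO: 63.51/71.844 = 0.88400 mol → 0.88400 mol Fe, 0.88400 mol O.
SiO2: 30.73/60.083 = 0.51146 mol → 0.51146 mol Si, 1.02292 mol O.
Total oxygen = 2.06025 mol. Normalization factor = 4/2.06025 = 1.94151.
Fe per 4 O = 0.88400 × 1.94151 = 1.716.

1.716 Fe apfu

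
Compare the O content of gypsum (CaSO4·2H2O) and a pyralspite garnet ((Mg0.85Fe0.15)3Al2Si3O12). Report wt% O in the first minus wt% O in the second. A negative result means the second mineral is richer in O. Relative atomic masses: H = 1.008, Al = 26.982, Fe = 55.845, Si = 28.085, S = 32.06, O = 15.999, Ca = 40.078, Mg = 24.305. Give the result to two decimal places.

M(CaSO4·2H2O) = 172.164 g/mol, so wt% O = 95.994/172.164 × 100 = 55.76%.
M((Mg0.85Fe0.15)3Al2Si3O12) = 417.315 g/mol, so wt% O = 191.988/417.315 × 100 = 46.01%.
55.76 − 46.01 = 9.75 pp.

9.75 percentage points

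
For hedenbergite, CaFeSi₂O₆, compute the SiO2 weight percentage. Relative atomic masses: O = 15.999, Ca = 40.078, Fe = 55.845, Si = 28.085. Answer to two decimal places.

48.44 wt%

Molar mass of CaFeSi₂O₆ = 1·40.078 + 1·55.845 + 2·28.085 + 6·15.999 = 248.087 g/mol.
Each formula unit contains 2 Si, equivalent to 2/1 = 2.0000 mol SiO2.
M(SiO2) = 1×28.085 + 2×15.999 = 60.083 g/mol.
Mass of SiO2 per formula unit = 2.0000 × 60.083 = 120.166 g.
SiO2 wt% = 120.166 / 248.087 × 100 = 48.44%.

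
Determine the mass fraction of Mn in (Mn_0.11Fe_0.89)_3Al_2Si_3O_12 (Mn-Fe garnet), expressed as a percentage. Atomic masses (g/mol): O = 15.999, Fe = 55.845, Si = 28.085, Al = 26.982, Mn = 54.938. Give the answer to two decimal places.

3.64 mass %

M((Mn_0.11Fe_0.89)_3Al_2Si_3O_12) = 497.443 g/mol.
Mn contributes 0.33 × 54.938 = 18.130 g per mole.
18.130/497.443 = 0.0364 → 3.64%.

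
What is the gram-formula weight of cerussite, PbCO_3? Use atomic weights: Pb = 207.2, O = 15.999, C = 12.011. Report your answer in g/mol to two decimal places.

267.21 g/mol

M = 1(207.2) + 1(12.011) + 3(15.999)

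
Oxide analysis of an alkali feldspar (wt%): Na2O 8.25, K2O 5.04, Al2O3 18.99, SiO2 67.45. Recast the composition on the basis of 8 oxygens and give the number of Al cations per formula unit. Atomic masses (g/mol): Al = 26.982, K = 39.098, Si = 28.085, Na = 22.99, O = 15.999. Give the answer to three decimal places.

Na2O (M=61.979): mol = 0.13311; Na = 0.26622, O = 0.13311.
K2O (M=94.195): mol = 0.05351; K = 0.10702, O = 0.05351.
Al2O3 (M=101.961): mol = 0.18625; Al = 0.37250, O = 0.55875.
SiO2 (M=60.083): mol = 1.12261; Si = 1.12261, O = 2.24522.
ΣO = 2.99059; factor = 8/ΣO = 2.67506.
Al apfu = 0.37250 × 2.67506 = 0.996.

0.996 Al apfu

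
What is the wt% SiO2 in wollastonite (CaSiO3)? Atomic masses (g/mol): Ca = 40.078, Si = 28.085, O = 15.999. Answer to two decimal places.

Molar mass of CaSiO3 = 1×40.078 + 1×28.085 + 3×15.999 = 116.160 g/mol.
Each formula unit contains 1 Si, equivalent to 1/1 = 1.0000 mol SiO2.
M(SiO2) = 1×28.085 + 2×15.999 = 60.083 g/mol.
Mass of SiO2 per formula unit = 1.0000 × 60.083 = 60.083 g.
SiO2 wt% = 60.083 / 116.160 × 100 = 51.72%.

51.72 wt%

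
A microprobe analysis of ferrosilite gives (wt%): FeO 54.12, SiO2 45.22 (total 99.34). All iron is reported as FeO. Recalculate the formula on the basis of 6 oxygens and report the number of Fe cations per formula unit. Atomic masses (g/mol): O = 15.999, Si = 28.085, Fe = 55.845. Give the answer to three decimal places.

FeO: 54.12/71.844 = 0.75330 mol → 0.75330 mol Fe, 0.75330 mol O.
SiO2: 45.22/60.083 = 0.75263 mol → 0.75263 mol Si, 1.50526 mol O.
Total oxygen = 2.25856 mol. Normalization factor = 6/2.25856 = 2.65656.
Fe per 6 O = 0.75330 × 2.65656 = 2.001.

2.001 Fe apfu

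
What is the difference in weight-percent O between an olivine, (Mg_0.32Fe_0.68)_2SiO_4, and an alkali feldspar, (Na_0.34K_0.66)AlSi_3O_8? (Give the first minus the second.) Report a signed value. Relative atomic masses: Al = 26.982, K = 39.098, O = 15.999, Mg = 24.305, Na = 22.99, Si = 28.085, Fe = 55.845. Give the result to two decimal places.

-12.05 percentage points

M((Mg_0.32Fe_0.68)_2SiO_4) = 183.585 g/mol, so wt% O = 63.996/183.585 × 100 = 34.86%.
M((Na_0.34K_0.66)AlSi_3O_8) = 272.850 g/mol, so wt% O = 127.992/272.850 × 100 = 46.91%.
34.86 − 46.91 = -12.05 pp.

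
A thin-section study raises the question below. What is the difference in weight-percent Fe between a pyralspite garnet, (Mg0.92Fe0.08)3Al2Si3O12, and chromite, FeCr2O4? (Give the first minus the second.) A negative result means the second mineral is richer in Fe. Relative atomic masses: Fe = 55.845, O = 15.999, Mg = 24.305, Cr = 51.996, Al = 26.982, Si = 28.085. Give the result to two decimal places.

-21.69 percentage points

Fe in (Mg0.92Fe0.08)3Al2Si3O12: molar mass 410.692 g/mol; 0.24×55.845 = 13.403 g → 3.26 wt%.
Fe in FeCr2O4: molar mass 223.833 g/mol; 1×55.845 = 55.845 g → 24.95 wt%.
Difference = 3.26 − 24.95 = -21.69 percentage points.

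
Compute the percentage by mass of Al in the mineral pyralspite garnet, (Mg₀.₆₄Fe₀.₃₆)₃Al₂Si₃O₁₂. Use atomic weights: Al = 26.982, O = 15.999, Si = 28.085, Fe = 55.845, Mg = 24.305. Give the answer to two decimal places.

Molar mass of (Mg₀.₆₄Fe₀.₃₆)₃Al₂Si₃O₁₂: 1.92×24.305 + 1.08×55.845 + 2×26.982 + 3×28.085 + 12×15.999 = 437.185 g/mol.
Mass of Al per formula unit: 2 × 26.982 = 53.964 g.
Weight fraction Al = 53.964 / 437.185 = 0.1234.

12.34 wt%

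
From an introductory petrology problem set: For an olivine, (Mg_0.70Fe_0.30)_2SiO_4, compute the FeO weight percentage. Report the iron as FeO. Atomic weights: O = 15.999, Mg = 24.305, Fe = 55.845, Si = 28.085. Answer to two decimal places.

Formula mass = 159.615 g/mol.
0.60 Fe → 0.6000 mol FeO per formula unit; M(FeO) = 71.844, so FeO mass = 43.106 g.
43.106/159.615 × 100 = 27.01 wt%.

27.01 wt%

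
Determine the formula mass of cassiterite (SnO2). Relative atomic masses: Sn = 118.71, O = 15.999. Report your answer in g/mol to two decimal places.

150.71 g/mol

Sn: 1 × 118.71 = 118.7100
O: 2 × 15.999 = 31.9980
Summing the contributions gives the formula mass.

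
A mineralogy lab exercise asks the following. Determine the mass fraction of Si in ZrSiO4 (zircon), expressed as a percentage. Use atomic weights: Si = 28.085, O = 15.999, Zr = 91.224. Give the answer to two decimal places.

15.32 weight percent

M(ZrSiO4) = 183.305 g/mol.
Si contributes 1 × 28.085 = 28.085 g per mole.
28.085/183.305 = 0.1532 → 15.32%.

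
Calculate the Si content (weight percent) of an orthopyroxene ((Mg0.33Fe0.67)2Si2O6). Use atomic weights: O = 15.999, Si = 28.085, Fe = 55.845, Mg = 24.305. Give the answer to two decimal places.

23.11 weight percent

Molar mass of (Mg0.33Fe0.67)2Si2O6: 0.66*24.305 + 1.34*55.845 + 2*28.085 + 6*15.999 = 243.038 g/mol.
Mass of Si per formula unit: 2 × 28.085 = 56.170 g.
Weight fraction Si = 56.170 / 243.038 = 0.2311.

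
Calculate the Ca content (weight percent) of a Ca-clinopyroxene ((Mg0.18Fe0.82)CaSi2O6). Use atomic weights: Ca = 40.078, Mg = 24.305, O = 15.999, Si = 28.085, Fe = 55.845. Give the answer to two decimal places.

16.53 weight percent

M((Mg0.18Fe0.82)CaSi2O6) = 242.410 g/mol.
Ca contributes 1 × 40.078 = 40.078 g per mole.
40.078/242.410 = 0.1653 → 16.53%.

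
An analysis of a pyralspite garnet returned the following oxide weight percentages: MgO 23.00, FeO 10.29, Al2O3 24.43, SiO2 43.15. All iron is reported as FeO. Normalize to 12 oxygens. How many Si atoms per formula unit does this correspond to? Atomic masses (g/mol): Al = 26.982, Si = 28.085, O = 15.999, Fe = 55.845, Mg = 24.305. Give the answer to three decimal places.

3.004 Si apfu

MgO (M=40.304): mol = 0.57066; Mg = 0.57066, O = 0.57066.
FeO (M=71.844): mol = 0.14323; Fe = 0.14323, O = 0.14323.
Al2O3 (M=101.961): mol = 0.23960; Al = 0.47920, O = 0.71880.
SiO2 (M=60.083): mol = 0.71817; Si = 0.71817, O = 1.43634.
ΣO = 2.86903; factor = 12/ΣO = 4.18260.
Si apfu = 0.71817 × 4.18260 = 3.004.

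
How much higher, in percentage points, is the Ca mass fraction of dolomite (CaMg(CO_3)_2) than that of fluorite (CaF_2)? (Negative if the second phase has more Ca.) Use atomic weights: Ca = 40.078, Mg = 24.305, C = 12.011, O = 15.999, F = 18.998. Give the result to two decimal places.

-29.60 percentage points

First mineral: 40.078 g Ca in 184.399 g formula = 21.73 wt% Ca.
Second mineral: 40.078 g Ca in 78.074 g formula = 51.33 wt% Ca.
21.73% − 51.33% gives a difference of -29.60 percentage points.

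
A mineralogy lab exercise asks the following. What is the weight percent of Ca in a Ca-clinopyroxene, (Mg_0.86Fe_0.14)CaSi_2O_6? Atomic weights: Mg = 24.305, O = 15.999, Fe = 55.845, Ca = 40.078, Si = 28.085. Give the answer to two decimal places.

18.14 weight percent

Formula mass = 0.86·24.305 + 0.14·55.845 + 1·40.078 + 2·28.085 + 6·15.999 = 220.963 g/mol, of which 40.078 g is Ca.
So Ca makes up 40.078/220.963 = 0.1814 of the mass, i.e. 18.14%.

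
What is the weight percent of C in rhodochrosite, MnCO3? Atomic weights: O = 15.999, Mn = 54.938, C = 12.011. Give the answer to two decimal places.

Molar mass of MnCO3: 1×54.938 + 1×12.011 + 3×15.999 = 114.946 g/mol.
Mass of C per formula unit: 1 × 12.011 = 12.011 g.
Weight fraction C = 12.011 / 114.946 = 0.1045.

10.45 mass %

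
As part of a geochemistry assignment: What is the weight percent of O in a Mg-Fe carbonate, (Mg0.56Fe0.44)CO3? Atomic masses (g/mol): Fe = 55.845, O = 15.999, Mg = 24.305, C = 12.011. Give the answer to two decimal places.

48.88 weight percent

M((Mg0.56Fe0.44)CO3) = 98.191 g/mol.
O contributes 3 × 15.999 = 47.997 g per mole.
47.997/98.191 = 0.4888 → 48.88%.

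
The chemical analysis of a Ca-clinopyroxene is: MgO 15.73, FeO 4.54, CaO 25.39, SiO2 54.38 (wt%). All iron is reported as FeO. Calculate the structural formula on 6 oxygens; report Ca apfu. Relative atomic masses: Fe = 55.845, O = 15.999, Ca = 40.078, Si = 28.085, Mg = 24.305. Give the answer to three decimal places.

1.000 Ca apfu

MgO: 15.73/40.304 = 0.39028 mol → 0.39028 mol Mg, 0.39028 mol O.
FeO: 4.54/71.844 = 0.06319 mol → 0.06319 mol Fe, 0.06319 mol O.
CaO: 25.39/56.077 = 0.45277 mol → 0.45277 mol Ca, 0.45277 mol O.
SiO2: 54.38/60.083 = 0.90508 mol → 0.90508 mol Si, 1.81016 mol O.
Total oxygen = 2.71640 mol. Normalization factor = 6/2.71640 = 2.20881.
Ca per 6 O = 0.45277 × 2.20881 = 1.000.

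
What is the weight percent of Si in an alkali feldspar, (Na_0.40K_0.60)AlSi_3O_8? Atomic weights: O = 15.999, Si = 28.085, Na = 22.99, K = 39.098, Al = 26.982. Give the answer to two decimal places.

M((Na_0.40K_0.60)AlSi_3O_8) = 271.884 g/mol.
Si contributes 3 × 28.085 = 84.255 g per mole.
84.255/271.884 = 0.3099 → 30.99%.

30.99 mass %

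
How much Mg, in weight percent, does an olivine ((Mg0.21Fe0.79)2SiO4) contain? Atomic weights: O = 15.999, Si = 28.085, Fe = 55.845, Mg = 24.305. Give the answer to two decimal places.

5.36 weight percent

M((Mg0.21Fe0.79)2SiO4) = 190.524 g/mol.
Mg contributes 0.42 × 24.305 = 10.208 g per mole.
10.208/190.524 = 0.0536 → 5.36%.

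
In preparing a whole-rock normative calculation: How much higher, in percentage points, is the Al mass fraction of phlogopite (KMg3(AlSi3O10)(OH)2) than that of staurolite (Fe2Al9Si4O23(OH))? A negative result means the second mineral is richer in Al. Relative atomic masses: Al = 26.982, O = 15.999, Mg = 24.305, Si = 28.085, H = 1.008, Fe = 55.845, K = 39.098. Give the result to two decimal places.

-22.04 percentage points

Al in KMg3(AlSi3O10)(OH)2: molar mass 417.254 g/mol; 1×26.982 = 26.982 g → 6.47 wt%.
Al in Fe2Al9Si4O23(OH): molar mass 851.852 g/mol; 9×26.982 = 242.838 g → 28.51 wt%.
Difference = 6.47 − 28.51 = -22.04 percentage points.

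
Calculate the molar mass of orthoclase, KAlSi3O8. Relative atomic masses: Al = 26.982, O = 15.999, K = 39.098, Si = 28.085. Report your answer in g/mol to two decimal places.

278.33 g/mol

M = 1×39.098 + 1×26.982 + 3×28.085 + 8×15.999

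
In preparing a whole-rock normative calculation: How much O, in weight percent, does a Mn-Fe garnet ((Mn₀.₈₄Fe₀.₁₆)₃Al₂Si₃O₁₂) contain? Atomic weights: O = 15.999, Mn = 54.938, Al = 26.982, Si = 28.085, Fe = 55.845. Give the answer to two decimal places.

M((Mn₀.₈₄Fe₀.₁₆)₃Al₂Si₃O₁₂) = 495.456 g/mol.
O contributes 12 × 15.999 = 191.988 g per mole.
191.988/495.456 = 0.3875 → 38.75%.

38.75 weight percent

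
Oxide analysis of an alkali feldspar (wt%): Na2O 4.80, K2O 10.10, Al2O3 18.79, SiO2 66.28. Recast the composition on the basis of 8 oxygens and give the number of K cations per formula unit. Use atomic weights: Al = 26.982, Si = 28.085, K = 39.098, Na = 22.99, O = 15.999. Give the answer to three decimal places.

4.80 wt% Na2O ÷ 61.979 g/mol = 0.07745 mol, giving 0.15490 Na and 0.07745 O.
10.10 wt% K2O ÷ 94.195 g/mol = 0.10722 mol, giving 0.21444 K and 0.10722 O.
18.79 wt% Al2O3 ÷ 101.961 g/mol = 0.18429 mol, giving 0.36858 Al and 0.55287 O.
66.28 wt% SiO2 ÷ 60.083 g/mol = 1.10314 mol, giving 1.10314 Si and 2.20628 O.
Oxygen sums to 2.94382; scaling by 8/2.94382 = 2.71756 puts the formula on 8 O.
K: 0.21444 × 2.71756 = 0.583 atoms per formula unit.

0.583 K apfu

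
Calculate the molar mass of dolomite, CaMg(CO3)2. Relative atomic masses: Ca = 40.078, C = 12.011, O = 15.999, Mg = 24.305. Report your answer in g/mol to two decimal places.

184.40 g/mol

M = 1×40.078 + 1×24.305 + 2×12.011 + 6×15.999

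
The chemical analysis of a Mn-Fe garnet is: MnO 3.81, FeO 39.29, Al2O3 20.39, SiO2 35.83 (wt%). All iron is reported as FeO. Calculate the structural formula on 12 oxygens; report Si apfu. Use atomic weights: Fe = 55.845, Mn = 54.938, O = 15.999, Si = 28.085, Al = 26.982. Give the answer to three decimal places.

2.990 Si apfu

MnO (M=70.937): mol = 0.05371; Mn = 0.05371, O = 0.05371.
FeO (M=71.844): mol = 0.54688; Fe = 0.54688, O = 0.54688.
Al2O3 (M=101.961): mol = 0.19998; Al = 0.39996, O = 0.59994.
SiO2 (M=60.083): mol = 0.59634; Si = 0.59634, O = 1.19268.
ΣO = 2.39321; factor = 12/ΣO = 5.01419.
Si apfu = 0.59634 × 5.01419 = 2.990.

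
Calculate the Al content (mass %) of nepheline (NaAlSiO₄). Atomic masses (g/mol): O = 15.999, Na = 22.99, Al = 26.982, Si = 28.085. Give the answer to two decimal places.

M(NaAlSiO₄) = 142.053 g/mol.
Al contributes 1 × 26.982 = 26.982 g per mole.
26.982/142.053 = 0.1899 → 18.99%.

18.99 mass %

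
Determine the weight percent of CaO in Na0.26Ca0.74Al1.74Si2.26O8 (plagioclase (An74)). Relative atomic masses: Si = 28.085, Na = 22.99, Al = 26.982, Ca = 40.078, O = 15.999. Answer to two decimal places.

M(Na0.26Ca0.74Al1.74Si2.26O8) = 274.048 g/mol; M(CaO) = 56.077 g/mol.
Moles CaO per formula unit = 0.74 Ca ÷ 1 = 0.7400.
CaO fraction = (0.7400 × 56.077) / 274.048 = 41.497/274.048 = 0.1514.

15.14 wt%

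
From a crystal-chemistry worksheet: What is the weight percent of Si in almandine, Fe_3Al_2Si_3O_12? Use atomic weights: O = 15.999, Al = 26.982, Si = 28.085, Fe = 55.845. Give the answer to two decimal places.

16.93 wt%

Molar mass of Fe_3Al_2Si_3O_12: 3*55.845 + 2*26.982 + 3*28.085 + 12*15.999 = 497.742 g/mol.
Mass of Si per formula unit: 3 × 28.085 = 84.255 g.
Weight fraction Si = 84.255 / 497.742 = 0.1693.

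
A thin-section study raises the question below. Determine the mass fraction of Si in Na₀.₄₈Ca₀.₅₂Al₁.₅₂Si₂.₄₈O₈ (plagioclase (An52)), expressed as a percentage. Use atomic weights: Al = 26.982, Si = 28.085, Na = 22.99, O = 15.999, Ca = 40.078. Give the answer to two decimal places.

25.75 wt%

Molar mass of Na₀.₄₈Ca₀.₅₂Al₁.₅₂Si₂.₄₈O₈: 0.48·22.99 + 0.52·40.078 + 1.52·26.982 + 2.48·28.085 + 8·15.999 = 270.531 g/mol.
Mass of Si per formula unit: 2.48 × 28.085 = 69.651 g.
Weight fraction Si = 69.651 / 270.531 = 0.2575.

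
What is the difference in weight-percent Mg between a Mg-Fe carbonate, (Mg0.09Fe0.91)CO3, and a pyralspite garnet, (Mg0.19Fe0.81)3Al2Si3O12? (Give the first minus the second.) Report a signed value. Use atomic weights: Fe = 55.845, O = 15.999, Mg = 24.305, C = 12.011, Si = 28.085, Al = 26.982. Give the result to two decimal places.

-0.95 percentage points

Mg in (Mg0.09Fe0.91)CO3: molar mass 113.014 g/mol; 0.09×24.305 = 2.187 g → 1.94 wt%.
Mg in (Mg0.19Fe0.81)3Al2Si3O12: molar mass 479.764 g/mol; 0.57×24.305 = 13.854 g → 2.89 wt%.
Difference = 1.94 − 2.89 = -0.95 percentage points.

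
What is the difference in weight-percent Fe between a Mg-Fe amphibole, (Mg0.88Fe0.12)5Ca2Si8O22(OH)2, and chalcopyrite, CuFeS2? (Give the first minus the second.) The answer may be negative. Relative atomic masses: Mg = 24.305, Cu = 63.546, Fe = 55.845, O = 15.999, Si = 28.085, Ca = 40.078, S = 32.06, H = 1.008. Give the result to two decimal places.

First mineral: 33.507 g Fe in 831.277 g formula = 4.03 wt% Fe.
Second mineral: 55.845 g Fe in 183.511 g formula = 30.43 wt% Fe.
4.03% − 30.43% gives a difference of -26.40 percentage points.

-26.40 percentage points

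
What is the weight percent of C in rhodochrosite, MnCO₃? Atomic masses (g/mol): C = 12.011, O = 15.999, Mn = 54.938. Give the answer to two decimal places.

10.45 weight percent

Molar mass of MnCO₃: 1*54.938 + 1*12.011 + 3*15.999 = 114.946 g/mol.
Mass of C per formula unit: 1 × 12.011 = 12.011 g.
Weight fraction C = 12.011 / 114.946 = 0.1045.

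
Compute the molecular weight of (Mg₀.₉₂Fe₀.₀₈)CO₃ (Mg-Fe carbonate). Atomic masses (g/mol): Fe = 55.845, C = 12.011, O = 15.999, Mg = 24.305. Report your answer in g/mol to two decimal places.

86.84 g/mol

Mg: 0.92 × 24.305 = 22.3606
Fe: 0.08 × 55.845 = 4.4676
C: 1 × 12.011 = 12.0110
O: 3 × 15.999 = 47.9970
Summing the contributions gives the formula mass.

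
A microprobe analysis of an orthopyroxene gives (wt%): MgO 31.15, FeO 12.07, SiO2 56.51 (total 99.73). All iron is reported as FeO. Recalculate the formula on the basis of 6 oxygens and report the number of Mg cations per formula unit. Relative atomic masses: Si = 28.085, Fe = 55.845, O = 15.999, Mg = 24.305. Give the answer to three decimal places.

31.15 wt% MgO ÷ 40.304 g/mol = 0.77288 mol, giving 0.77288 Mg and 0.77288 O.
12.07 wt% FeO ÷ 71.844 g/mol = 0.16800 mol, giving 0.16800 Fe and 0.16800 O.
56.51 wt% SiO2 ÷ 60.083 g/mol = 0.94053 mol, giving 0.94053 Si and 1.88106 O.
Oxygen sums to 2.82194; scaling by 6/2.82194 = 2.12620 puts the formula on 6 O.
Mg: 0.77288 × 2.12620 = 1.643 atoms per formula unit.

1.643 Mg apfu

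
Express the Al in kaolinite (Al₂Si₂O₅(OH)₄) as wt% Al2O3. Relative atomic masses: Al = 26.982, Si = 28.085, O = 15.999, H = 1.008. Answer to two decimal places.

39.50 wt%

Molar mass of Al₂Si₂O₅(OH)₄ = 2·26.982 + 2·28.085 + 9·15.999 + 4·1.008 = 258.157 g/mol.
Each formula unit contains 2 Al, equivalent to 2/2 = 1.0000 mol Al2O3.
M(Al2O3) = 2×26.982 + 3×15.999 = 101.961 g/mol.
Mass of Al2O3 per formula unit = 1.0000 × 101.961 = 101.961 g.
Al2O3 wt% = 101.961 / 258.157 × 100 = 39.50%.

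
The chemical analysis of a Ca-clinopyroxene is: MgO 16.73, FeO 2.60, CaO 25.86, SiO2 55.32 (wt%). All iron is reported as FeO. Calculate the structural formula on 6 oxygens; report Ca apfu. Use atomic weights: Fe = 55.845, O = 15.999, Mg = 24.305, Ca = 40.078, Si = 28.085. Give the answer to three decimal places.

MgO: 16.73/40.304 = 0.41510 mol → 0.41510 mol Mg, 0.41510 mol O.
FeO: 2.60/71.844 = 0.03619 mol → 0.03619 mol Fe, 0.03619 mol O.
CaO: 25.86/56.077 = 0.46115 mol → 0.46115 mol Ca, 0.46115 mol O.
SiO2: 55.32/60.083 = 0.92073 mol → 0.92073 mol Si, 1.84146 mol O.
Total oxygen = 2.75390 mol. Normalization factor = 6/2.75390 = 2.17873.
Ca per 6 O = 0.46115 × 2.17873 = 1.005.

1.005 Ca apfu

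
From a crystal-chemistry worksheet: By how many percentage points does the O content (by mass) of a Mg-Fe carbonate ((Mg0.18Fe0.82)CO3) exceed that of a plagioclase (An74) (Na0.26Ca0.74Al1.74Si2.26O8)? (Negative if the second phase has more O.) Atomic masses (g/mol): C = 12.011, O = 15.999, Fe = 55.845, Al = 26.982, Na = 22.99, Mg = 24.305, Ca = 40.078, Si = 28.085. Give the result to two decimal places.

M((Mg0.18Fe0.82)CO3) = 110.176 g/mol, so wt% O = 47.997/110.176 × 100 = 43.56%.
M(Na0.26Ca0.74Al1.74Si2.26O8) = 274.048 g/mol, so wt% O = 127.992/274.048 × 100 = 46.70%.
43.56 − 46.70 = -3.14 pp.

-3.14 percentage points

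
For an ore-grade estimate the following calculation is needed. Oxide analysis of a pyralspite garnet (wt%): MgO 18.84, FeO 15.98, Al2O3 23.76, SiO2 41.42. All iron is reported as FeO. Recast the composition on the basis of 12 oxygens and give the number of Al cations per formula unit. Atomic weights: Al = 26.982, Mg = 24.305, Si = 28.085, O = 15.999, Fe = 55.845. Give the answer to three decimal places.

MgO (M=40.304): mol = 0.46745; Mg = 0.46745, O = 0.46745.
FeO (M=71.844): mol = 0.22243; Fe = 0.22243, O = 0.22243.
Al2O3 (M=101.961): mol = 0.23303; Al = 0.46606, O = 0.69909.
SiO2 (M=60.083): mol = 0.68938; Si = 0.68938, O = 1.37876.
ΣO = 2.76773; factor = 12/ΣO = 4.33568.
Al apfu = 0.46606 × 4.33568 = 2.021.

2.021 Al apfu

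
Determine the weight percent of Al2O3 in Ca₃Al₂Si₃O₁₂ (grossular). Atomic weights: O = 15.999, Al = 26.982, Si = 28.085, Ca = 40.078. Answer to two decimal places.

M(Ca₃Al₂Si₃O₁₂) = 450.441 g/mol; M(Al2O3) = 101.961 g/mol.
Moles Al2O3 per formula unit = 2 Al ÷ 2 = 1.0000.
Al2O3 fraction = (1.0000 × 101.961) / 450.441 = 101.961/450.441 = 0.2264.

22.64 wt%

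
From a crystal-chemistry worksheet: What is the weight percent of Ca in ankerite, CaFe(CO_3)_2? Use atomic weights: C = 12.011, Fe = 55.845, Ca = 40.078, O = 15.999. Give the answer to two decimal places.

18.56 weight percent

Formula mass = 1·40.078 + 1·55.845 + 2·12.011 + 6·15.999 = 215.939 g/mol, of which 40.078 g is Ca.
So Ca makes up 40.078/215.939 = 0.1856 of the mass, i.e. 18.56%.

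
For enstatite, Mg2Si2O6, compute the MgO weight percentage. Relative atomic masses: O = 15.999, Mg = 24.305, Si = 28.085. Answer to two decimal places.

Molar mass of Mg2Si2O6 = 2*24.305 + 2*28.085 + 6*15.999 = 200.774 g/mol.
Each formula unit contains 2 Mg, equivalent to 2/1 = 2.0000 mol MgO.
M(MgO) = 1×24.305 + 1×15.999 = 40.304 g/mol.
Mass of MgO per formula unit = 2.0000 × 40.304 = 80.608 g.
MgO wt% = 80.608 / 200.774 × 100 = 40.15%.

40.15 wt%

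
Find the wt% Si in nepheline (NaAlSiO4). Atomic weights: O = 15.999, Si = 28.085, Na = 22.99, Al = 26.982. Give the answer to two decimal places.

19.77 wt%

Formula mass = 1*22.99 + 1*26.982 + 1*28.085 + 4*15.999 = 142.053 g/mol, of which 28.085 g is Si.
So Si makes up 28.085/142.053 = 0.1977 of the mass, i.e. 19.77%.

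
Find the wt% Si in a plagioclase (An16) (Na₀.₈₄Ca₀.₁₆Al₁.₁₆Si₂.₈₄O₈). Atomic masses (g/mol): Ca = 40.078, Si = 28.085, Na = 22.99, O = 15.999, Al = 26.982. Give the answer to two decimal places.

30.12 wt%

Formula mass = 0.84*22.99 + 0.16*40.078 + 1.16*26.982 + 2.84*28.085 + 8*15.999 = 264.777 g/mol, of which 79.761 g is Si.
So Si makes up 79.761/264.777 = 0.3012 of the mass, i.e. 30.12%.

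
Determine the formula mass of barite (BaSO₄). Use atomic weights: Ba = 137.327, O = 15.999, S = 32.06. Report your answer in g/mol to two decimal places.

M = 1·137.327 + 1·32.06 + 4·15.999

233.38 g/mol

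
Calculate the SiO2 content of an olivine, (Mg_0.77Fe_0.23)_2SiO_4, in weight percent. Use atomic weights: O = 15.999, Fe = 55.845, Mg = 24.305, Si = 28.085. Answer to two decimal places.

Formula mass = 155.199 g/mol.
1 Si → 1.0000 mol SiO2 per formula unit; M(SiO2) = 60.083, so SiO2 mass = 60.083 g.
60.083/155.199 × 100 = 38.71 wt%.

38.71 wt%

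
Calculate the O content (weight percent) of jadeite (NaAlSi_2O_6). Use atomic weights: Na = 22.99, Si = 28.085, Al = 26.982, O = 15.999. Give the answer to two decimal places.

M(NaAlSi_2O_6) = 202.136 g/mol.
O contributes 6 × 15.999 = 95.994 g per mole.
95.994/202.136 = 0.4749 → 47.49%.

47.49 weight percent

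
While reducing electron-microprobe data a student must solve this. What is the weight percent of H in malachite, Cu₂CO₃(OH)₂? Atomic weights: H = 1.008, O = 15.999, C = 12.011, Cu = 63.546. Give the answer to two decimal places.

0.91 weight percent

M(Cu₂CO₃(OH)₂) = 221.114 g/mol.
H contributes 2 × 1.008 = 2.016 g per mole.
2.016/221.114 = 0.0091 → 0.91%.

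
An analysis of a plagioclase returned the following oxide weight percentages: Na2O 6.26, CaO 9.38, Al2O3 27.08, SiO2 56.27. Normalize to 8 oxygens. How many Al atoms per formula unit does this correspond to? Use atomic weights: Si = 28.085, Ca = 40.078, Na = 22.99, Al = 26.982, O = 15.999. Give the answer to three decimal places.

Na2O (M=61.979): mol = 0.10100; Na = 0.20200, O = 0.10100.
CaO (M=56.077): mol = 0.16727; Ca = 0.16727, O = 0.16727.
Al2O3 (M=101.961): mol = 0.26559; Al = 0.53118, O = 0.79677.
SiO2 (M=60.083): mol = 0.93654; Si = 0.93654, O = 1.87308.
ΣO = 2.93812; factor = 8/ΣO = 2.72283.
Al apfu = 0.53118 × 2.72283 = 1.446.

1.446 Al apfu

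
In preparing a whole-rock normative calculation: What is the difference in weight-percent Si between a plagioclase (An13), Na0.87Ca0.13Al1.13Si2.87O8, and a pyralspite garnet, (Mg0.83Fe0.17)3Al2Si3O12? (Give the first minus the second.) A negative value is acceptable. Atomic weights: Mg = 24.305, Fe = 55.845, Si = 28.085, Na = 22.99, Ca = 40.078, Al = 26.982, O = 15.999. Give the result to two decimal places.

M(Na0.87Ca0.13Al1.13Si2.87O8) = 264.297 g/mol, so wt% Si = 80.604/264.297 × 100 = 30.50%.
M((Mg0.83Fe0.17)3Al2Si3O12) = 419.207 g/mol, so wt% Si = 84.255/419.207 × 100 = 20.10%.
30.50 − 20.10 = 10.40 pp.

10.40 percentage points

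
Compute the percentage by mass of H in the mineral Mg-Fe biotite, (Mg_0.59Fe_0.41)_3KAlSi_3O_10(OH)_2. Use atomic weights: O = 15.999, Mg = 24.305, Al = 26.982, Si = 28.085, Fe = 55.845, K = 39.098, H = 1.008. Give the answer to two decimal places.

M((Mg_0.59Fe_0.41)_3KAlSi_3O_10(OH)_2) = 456.048 g/mol.
H contributes 2 × 1.008 = 2.016 g per mole.
2.016/456.048 = 0.0044 → 0.44%.

0.44 mass %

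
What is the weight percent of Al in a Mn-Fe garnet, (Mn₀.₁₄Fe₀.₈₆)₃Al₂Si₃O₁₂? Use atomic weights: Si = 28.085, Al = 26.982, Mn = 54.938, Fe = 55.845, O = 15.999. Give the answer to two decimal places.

Formula mass = 0.42×54.938 + 2.58×55.845 + 2×26.982 + 3×28.085 + 12×15.999 = 497.361 g/mol, of which 53.964 g is Al.
So Al makes up 53.964/497.361 = 0.1085 of the mass, i.e. 10.85%.

10.85 wt%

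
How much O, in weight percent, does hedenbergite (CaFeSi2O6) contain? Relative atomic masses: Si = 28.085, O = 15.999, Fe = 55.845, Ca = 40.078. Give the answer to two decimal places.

38.69 weight percent

M(CaFeSi2O6) = 248.087 g/mol.
O contributes 6 × 15.999 = 95.994 g per mole.
95.994/248.087 = 0.3869 → 38.69%.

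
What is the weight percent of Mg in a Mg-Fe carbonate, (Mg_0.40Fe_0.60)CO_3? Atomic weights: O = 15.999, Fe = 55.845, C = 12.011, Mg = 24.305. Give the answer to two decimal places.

9.42 mass %

M((Mg_0.40Fe_0.60)CO_3) = 103.237 g/mol.
Mg contributes 0.40 × 24.305 = 9.722 g per mole.
9.722/103.237 = 0.0942 → 9.42%.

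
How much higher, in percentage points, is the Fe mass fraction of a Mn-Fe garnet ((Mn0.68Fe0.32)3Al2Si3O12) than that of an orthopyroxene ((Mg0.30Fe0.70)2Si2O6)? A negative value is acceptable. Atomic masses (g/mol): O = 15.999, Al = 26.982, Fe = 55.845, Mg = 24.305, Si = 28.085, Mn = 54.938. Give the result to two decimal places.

Fe in (Mn0.68Fe0.32)3Al2Si3O12: molar mass 495.892 g/mol; 0.96×55.845 = 53.611 g → 10.81 wt%.
Fe in (Mg0.30Fe0.70)2Si2O6: molar mass 244.930 g/mol; 1.40×55.845 = 78.183 g → 31.92 wt%.
Difference = 10.81 − 31.92 = -21.11 percentage points.

-21.11 percentage points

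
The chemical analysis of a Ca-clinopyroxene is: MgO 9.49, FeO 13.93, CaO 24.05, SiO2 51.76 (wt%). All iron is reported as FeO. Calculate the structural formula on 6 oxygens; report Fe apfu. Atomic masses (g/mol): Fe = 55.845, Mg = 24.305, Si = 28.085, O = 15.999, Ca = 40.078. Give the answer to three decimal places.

0.451 Fe apfu

9.49 wt% MgO ÷ 40.304 g/mol = 0.23546 mol, giving 0.23546 Mg and 0.23546 O.
13.93 wt% FeO ÷ 71.844 g/mol = 0.19389 mol, giving 0.19389 Fe and 0.19389 O.
24.05 wt% CaO ÷ 56.077 g/mol = 0.42887 mol, giving 0.42887 Ca and 0.42887 O.
51.76 wt% SiO2 ÷ 60.083 g/mol = 0.86147 mol, giving 0.86147 Si and 1.72294 O.
Oxygen sums to 2.58116; scaling by 6/2.58116 = 2.32454 puts the formula on 6 O.
Fe: 0.19389 × 2.32454 = 0.451 atoms per formula unit.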